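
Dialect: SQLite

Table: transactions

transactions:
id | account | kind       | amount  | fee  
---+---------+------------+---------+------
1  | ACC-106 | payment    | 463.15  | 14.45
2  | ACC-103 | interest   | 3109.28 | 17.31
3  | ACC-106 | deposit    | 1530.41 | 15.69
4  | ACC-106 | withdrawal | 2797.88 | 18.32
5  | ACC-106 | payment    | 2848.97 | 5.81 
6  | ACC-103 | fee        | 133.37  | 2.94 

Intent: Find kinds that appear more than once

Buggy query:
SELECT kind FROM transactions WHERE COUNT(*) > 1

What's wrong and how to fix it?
Bug: WHERE can't reference COUNT(*); aggregates are computed after WHERE

Fix: GROUP BY kind, then filter groups with HAVING COUNT(*) > 1

Corrected query:
SELECT kind FROM transactions GROUP BY kind HAVING COUNT(*) > 1

Result:
kind   
-------
payment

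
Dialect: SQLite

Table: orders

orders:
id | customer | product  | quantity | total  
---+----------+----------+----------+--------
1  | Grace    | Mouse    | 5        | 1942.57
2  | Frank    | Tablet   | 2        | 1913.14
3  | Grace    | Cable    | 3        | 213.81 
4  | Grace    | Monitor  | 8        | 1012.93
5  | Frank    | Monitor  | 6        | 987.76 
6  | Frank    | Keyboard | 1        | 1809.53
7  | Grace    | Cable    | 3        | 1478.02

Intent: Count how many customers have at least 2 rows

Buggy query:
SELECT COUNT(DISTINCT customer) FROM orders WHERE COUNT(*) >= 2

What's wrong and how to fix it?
Bug: WHERE filters individual rows, not groups, so a group-level COUNT is invalid there

Fix: Use a subquery that GROUPs and filters with HAVING, then count its rows

Corrected query:
SELECT COUNT(*) FROM (SELECT customer FROM orders GROUP BY customer HAVING COUNT(*) >= 2)

Result:
COUNT(*)
--------
2       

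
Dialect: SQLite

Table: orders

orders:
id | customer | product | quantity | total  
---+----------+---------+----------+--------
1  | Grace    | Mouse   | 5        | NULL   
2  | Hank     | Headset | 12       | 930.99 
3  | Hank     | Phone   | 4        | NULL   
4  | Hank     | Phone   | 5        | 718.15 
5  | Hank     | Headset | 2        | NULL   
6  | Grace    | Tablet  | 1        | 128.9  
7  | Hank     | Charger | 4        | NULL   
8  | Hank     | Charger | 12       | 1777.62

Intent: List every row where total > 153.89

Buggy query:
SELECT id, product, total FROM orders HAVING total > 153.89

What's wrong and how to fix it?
Bug: HAVING filters the output of aggregation, but this query has no GROUP BY and no aggregate functions, so SQLite rejects it (HAVING clause on a non-aggregate query); the condition here is per row

Fix: Replace HAVING with WHERE since the condition applies to individual rows

Corrected query:
SELECT id, product, total FROM orders WHERE total > 153.89

Result:
id | product | total  
---+---------+--------
2  | Headset | 930.99 
4  | Phone   | 718.15 
8  | Charger | 1777.62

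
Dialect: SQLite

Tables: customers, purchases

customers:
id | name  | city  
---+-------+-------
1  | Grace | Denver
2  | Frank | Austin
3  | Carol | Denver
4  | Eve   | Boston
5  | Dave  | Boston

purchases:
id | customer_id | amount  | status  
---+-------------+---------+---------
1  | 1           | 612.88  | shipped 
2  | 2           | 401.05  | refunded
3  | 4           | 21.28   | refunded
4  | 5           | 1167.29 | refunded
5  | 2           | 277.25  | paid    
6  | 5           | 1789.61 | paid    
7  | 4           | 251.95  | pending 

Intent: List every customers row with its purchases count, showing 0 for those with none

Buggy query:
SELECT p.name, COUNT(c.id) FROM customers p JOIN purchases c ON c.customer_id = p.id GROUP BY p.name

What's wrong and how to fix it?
Bug: An inner join excludes parents with zero children

Fix: Use LEFT JOIN so parents without children still appear (COUNT(c.id) gives 0)

Corrected query:
SELECT p.name, COUNT(c.id) FROM customers p LEFT JOIN purchases c ON c.customer_id = p.id GROUP BY p.name

Result:
name  | COUNT(c.id)
------+------------
Carol | 0          
Dave  | 2          
Eve   | 2          
Frank | 2          
Grace | 1          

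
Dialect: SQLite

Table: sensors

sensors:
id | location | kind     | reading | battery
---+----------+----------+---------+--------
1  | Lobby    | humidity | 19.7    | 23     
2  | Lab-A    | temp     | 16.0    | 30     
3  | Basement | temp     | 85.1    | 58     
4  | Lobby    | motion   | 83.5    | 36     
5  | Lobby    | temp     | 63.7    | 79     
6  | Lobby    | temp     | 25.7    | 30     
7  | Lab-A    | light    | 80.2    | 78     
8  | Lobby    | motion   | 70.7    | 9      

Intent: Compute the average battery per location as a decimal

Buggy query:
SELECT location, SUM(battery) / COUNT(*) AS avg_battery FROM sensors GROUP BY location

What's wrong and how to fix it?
Bug: SUM(battery) and COUNT(*) are both integers; the division truncates the fractional part

Fix: Multiply by 1.0 (or CAST to REAL) to force floating-point division

Corrected query:
SELECT location, SUM(battery) * 1.0 / COUNT(*) AS avg_battery FROM sensors GROUP BY location

Result:
location | avg_battery
---------+------------
Basement | 58         
Lab-A    | 54         
Lobby    | 35.4       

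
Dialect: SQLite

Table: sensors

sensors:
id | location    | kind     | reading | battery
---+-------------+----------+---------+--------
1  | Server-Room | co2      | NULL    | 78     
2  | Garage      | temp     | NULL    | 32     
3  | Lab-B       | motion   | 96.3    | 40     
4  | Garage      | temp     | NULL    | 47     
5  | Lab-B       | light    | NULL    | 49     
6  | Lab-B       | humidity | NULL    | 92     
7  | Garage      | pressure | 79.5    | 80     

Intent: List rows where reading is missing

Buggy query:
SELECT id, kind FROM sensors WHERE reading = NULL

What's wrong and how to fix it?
Bug: '= NULL' is always unknown in SQL three-valued logic, so no rows match

Fix: Replace '= NULL' with 'IS NULL'

Corrected query:
SELECT id, kind FROM sensors WHERE reading IS NULL

Result:
id | kind    
---+---------
1  | co2     
2  | temp    
4  | temp    
5  | light   
6  | humidity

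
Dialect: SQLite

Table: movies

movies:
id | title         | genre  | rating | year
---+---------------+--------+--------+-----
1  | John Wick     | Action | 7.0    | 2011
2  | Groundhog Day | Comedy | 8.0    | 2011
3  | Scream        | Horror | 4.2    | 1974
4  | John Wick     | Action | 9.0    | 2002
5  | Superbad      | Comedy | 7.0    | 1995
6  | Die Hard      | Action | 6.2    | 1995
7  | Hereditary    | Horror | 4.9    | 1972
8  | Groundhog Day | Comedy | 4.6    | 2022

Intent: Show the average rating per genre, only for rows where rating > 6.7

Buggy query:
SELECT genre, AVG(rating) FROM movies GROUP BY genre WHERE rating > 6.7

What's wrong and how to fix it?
Bug: Row-level WHERE must come before GROUP BY in the clause order

Fix: Move the WHERE clause before GROUP BY

Corrected query:
SELECT genre, AVG(rating) FROM movies WHERE rating > 6.7 GROUP BY genre

Result:
genre  | AVG(rating)
-------+------------
Action | 8          
Comedy | 7.5        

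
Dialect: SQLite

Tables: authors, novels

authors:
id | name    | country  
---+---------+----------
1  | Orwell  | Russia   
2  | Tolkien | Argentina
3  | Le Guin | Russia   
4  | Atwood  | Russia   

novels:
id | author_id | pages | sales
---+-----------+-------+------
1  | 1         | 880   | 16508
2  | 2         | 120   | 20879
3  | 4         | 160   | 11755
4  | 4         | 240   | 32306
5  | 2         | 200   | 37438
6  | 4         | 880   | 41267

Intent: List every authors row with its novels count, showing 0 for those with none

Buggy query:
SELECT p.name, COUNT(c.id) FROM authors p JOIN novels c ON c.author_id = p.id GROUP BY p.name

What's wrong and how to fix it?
Bug: INNER JOIN drops authors rows that have no matching novels rows

Fix: Use LEFT JOIN so parents without children still appear (COUNT(c.id) gives 0)

Corrected query:
SELECT p.name, COUNT(c.id) FROM authors p LEFT JOIN novels c ON c.author_id = p.id GROUP BY p.name

Result:
name    | COUNT(c.id)
--------+------------
Atwood  | 3          
Le Guin | 0          
Orwell  | 1          
Tolkien | 2          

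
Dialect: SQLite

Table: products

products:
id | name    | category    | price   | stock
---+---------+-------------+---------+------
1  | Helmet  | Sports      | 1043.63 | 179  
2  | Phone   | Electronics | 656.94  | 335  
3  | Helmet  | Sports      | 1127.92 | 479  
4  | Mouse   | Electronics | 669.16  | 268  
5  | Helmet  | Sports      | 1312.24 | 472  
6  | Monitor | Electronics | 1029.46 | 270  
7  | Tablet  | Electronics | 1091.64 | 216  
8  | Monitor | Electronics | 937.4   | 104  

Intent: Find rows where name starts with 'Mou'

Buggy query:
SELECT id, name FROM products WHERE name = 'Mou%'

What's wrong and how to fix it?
Bug: '=' compares the literal string including the % character; pattern matching needs LIKE

Fix: Use LIKE for wildcard pattern matching

Corrected query:
SELECT id, name FROM products WHERE name LIKE 'Mou%'

Result:
id | name 
---+------
4  | Mouse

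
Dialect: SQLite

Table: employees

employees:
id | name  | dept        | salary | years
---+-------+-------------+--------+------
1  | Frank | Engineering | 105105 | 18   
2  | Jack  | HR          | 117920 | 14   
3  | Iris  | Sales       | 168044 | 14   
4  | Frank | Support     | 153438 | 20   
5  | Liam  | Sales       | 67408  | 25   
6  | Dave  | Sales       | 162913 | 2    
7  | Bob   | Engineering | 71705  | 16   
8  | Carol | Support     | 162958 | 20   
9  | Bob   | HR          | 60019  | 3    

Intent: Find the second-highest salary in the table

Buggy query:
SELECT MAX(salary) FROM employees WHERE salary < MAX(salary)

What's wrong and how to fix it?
Bug: MAX(salary) on the right of the comparison is an aggregate-in-WHERE error

Fix: Put the inner MAX in a scalar subquery

Corrected query:
SELECT MAX(salary) FROM employees WHERE salary < (SELECT MAX(salary) FROM employees)

Result:
MAX(salary)
-----------
162958     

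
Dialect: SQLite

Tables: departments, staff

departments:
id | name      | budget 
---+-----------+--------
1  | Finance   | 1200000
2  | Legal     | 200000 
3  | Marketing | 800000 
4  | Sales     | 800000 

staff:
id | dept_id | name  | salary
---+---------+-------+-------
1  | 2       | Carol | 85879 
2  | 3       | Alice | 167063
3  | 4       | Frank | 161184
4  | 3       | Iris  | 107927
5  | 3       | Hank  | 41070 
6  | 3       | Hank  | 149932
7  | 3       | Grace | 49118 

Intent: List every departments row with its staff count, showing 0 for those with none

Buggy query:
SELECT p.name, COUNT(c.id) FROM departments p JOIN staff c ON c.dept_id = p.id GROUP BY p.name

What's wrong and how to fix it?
Bug: INNER JOIN drops departments rows that have no matching staff rows

Fix: Switch to LEFT JOIN to retain unmatched parent rows

Corrected query:
SELECT p.name, COUNT(c.id) FROM departments p LEFT JOIN staff c ON c.dept_id = p.id GROUP BY p.name

Result:
name      | COUNT(c.id)
----------+------------
Finance   | 0          
Legal     | 1          
Marketing | 5          
Sales     | 1          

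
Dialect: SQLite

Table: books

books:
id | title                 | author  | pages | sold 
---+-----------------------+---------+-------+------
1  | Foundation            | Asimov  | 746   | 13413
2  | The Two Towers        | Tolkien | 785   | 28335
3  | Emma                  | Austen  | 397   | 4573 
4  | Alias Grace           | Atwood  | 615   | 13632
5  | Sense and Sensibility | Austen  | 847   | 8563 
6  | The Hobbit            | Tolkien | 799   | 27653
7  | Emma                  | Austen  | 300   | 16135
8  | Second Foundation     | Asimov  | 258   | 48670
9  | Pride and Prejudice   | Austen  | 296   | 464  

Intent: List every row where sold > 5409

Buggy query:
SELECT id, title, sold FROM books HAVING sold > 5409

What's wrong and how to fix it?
Bug: HAVING filters the output of aggregation, but this query has no GROUP BY and no aggregate functions, so SQLite rejects it (HAVING clause on a non-aggregate query); the condition here is per row

Fix: Replace HAVING with WHERE since the condition applies to individual rows

Corrected query:
SELECT id, title, sold FROM books WHERE sold > 5409

Result:
id | title                 | sold 
---+-----------------------+------
1  | Foundation            | 13413
2  | The Two Towers        | 28335
4  | Alias Grace           | 13632
5  | Sense and Sensibility | 8563 
6  | The Hobbit            | 27653
7  | Emma                  | 16135
8  | Second Foundation     | 48670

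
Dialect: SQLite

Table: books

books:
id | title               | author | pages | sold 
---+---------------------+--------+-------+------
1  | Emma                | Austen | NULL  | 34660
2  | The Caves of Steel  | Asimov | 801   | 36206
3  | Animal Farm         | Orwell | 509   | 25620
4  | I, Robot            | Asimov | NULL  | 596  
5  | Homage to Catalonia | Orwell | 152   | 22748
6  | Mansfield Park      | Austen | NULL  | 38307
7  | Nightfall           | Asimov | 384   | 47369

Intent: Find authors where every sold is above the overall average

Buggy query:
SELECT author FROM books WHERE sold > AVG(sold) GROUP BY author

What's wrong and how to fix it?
Bug: AVG() is an aggregate; it can't sit directly in WHERE

Fix: Compute the overall average in a scalar subquery and compare each group's MIN against it in HAVING

Corrected query:
SELECT author FROM books GROUP BY author HAVING MIN(sold) > (SELECT AVG(sold) FROM books)

Result:
author
------
Austen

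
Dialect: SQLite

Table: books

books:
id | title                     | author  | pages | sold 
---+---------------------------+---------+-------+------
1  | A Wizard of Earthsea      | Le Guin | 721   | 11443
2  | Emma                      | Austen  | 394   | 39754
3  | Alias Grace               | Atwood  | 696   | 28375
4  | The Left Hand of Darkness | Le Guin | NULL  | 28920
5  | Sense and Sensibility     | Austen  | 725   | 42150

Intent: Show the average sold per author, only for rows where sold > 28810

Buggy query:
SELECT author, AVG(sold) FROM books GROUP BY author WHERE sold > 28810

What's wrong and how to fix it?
Bug: WHERE cannot follow GROUP BY

Fix: Place WHERE between FROM and GROUP BY

Corrected query:
SELECT author, AVG(sold) FROM books WHERE sold > 28810 GROUP BY author

Result:
author  | AVG(sold)
--------+----------
Austen  | 40952    
Le Guin | 28920    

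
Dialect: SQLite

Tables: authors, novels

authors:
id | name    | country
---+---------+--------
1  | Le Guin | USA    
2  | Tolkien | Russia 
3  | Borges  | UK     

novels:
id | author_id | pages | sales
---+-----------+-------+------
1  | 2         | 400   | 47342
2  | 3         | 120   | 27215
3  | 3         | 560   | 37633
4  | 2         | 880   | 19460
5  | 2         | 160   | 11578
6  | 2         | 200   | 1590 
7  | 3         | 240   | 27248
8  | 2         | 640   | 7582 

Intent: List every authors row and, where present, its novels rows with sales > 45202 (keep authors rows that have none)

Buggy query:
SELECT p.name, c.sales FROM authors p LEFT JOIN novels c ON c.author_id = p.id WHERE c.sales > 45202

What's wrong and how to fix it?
Bug: A WHERE condition on the right-hand table after LEFT JOIN drops unmatched parents

Fix: Move the right-table condition into the ON clause so unmatched parents are kept

Corrected query:
SELECT p.name, c.sales FROM authors p LEFT JOIN novels c ON c.author_id = p.id AND c.sales > 45202

Result:
name    | sales
--------+------
Le Guin | NULL 
Tolkien | 47342
Borges  | NULL 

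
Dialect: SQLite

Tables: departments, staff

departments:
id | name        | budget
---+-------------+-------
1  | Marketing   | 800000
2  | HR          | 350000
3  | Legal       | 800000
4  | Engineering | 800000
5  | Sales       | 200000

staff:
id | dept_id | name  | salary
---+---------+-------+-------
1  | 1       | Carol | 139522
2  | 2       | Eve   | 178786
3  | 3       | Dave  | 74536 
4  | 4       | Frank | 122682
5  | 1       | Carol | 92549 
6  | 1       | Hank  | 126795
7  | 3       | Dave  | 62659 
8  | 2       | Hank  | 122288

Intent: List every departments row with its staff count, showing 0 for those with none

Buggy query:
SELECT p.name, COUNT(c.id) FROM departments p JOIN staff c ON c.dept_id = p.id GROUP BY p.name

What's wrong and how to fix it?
Bug: INNER JOIN drops departments rows that have no matching staff rows

Fix: Switch to LEFT JOIN to retain unmatched parent rows

Corrected query:
SELECT p.name, COUNT(c.id) FROM departments p LEFT JOIN staff c ON c.dept_id = p.id GROUP BY p.name

Result:
name        | COUNT(c.id)
------------+------------
Engineering | 1          
HR          | 2          
Legal       | 2          
Marketing   | 3          
Sales       | 0          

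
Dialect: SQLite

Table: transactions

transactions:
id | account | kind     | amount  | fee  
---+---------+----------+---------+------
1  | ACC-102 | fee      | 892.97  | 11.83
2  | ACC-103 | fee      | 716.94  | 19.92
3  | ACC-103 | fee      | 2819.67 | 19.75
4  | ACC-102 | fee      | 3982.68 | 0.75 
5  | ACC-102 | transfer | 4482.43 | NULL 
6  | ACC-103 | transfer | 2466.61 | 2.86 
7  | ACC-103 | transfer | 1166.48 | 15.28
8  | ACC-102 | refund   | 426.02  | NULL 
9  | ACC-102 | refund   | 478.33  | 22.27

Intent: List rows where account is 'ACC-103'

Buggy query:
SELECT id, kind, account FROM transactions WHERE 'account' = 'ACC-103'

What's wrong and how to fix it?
Bug: Single quotes denote string literals in SQL; the column name is being compared as a constant string

Fix: Reference the column as account without single quotes

Corrected query:
SELECT id, kind, account FROM transactions WHERE account = 'ACC-103'

Result:
id | kind     | account
---+----------+--------
2  | fee      | ACC-103
3  | fee      | ACC-103
6  | transfer | ACC-103
7  | transfer | ACC-103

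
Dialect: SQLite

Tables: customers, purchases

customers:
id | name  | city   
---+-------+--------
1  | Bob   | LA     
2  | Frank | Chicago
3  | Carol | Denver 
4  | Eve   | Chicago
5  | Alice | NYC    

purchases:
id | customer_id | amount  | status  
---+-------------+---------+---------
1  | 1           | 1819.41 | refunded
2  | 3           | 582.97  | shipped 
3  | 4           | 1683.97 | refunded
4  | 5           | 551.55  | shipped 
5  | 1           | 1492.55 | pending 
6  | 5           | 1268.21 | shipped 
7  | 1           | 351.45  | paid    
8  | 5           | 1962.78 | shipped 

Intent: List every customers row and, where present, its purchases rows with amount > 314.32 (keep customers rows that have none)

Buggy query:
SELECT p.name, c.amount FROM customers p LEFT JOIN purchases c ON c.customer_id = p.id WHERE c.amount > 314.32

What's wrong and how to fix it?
Bug: Filtering c.amount in WHERE discards the NULL rows produced by LEFT JOIN, turning it into an inner join

Fix: Move the right-table condition into the ON clause so unmatched parents are kept

Corrected query:
SELECT p.name, c.amount FROM customers p LEFT JOIN purchases c ON c.customer_id = p.id AND c.amount > 314.32

Result:
name  | amount 
------+--------
Bob   | 351.45 
Bob   | 1492.55
Bob   | 1819.41
Frank | NULL   
Carol | 582.97 
Eve   | 1683.97
Alice | 551.55 
Alice | 1268.21
Alice | 1962.78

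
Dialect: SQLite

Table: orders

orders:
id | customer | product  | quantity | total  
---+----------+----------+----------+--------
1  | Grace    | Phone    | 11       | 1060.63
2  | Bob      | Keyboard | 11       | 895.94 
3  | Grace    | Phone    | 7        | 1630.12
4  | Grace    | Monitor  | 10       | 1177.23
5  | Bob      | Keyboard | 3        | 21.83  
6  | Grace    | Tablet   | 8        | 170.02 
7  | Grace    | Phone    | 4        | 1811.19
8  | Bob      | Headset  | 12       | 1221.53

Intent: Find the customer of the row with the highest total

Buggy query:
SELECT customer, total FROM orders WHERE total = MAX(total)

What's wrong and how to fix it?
Bug: WHERE is evaluated per row; an aggregate over the whole table isn't defined there

Fix: Use a subquery: WHERE total = (SELECT MAX(total) FROM orders)

Corrected query:
SELECT customer, total FROM orders WHERE total = (SELECT MAX(total) FROM orders)

Result:
customer | total  
---------+--------
Grace    | 1811.19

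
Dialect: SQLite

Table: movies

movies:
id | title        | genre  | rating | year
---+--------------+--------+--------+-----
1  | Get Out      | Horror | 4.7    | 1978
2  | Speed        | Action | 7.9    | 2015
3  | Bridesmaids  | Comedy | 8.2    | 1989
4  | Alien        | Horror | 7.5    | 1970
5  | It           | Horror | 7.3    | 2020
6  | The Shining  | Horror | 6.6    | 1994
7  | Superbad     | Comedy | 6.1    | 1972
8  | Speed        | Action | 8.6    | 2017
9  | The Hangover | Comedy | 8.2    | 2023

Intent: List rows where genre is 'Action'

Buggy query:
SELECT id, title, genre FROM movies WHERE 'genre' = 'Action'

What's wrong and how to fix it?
Bug: Single quotes denote string literals in SQL; the column name is being compared as a constant string

Fix: Reference the column as genre without single quotes

Corrected query:
SELECT id, title, genre FROM movies WHERE genre = 'Action'

Result:
id | title | genre 
---+-------+-------
2  | Speed | Action
8  | Speed | Action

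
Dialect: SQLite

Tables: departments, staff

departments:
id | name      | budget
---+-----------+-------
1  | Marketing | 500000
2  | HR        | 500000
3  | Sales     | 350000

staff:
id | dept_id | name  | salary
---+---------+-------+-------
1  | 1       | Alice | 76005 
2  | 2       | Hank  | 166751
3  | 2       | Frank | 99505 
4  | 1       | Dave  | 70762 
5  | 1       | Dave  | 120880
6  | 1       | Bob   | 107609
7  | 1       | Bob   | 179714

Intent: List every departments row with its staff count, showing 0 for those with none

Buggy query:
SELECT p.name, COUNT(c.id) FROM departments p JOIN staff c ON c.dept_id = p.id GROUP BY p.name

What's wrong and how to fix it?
Bug: An inner join excludes parents with zero children

Fix: Switch to LEFT JOIN to retain unmatched parent rows

Corrected query:
SELECT p.name, COUNT(c.id) FROM departments p LEFT JOIN staff c ON c.dept_id = p.id GROUP BY p.name

Result:
name      | COUNT(c.id)
----------+------------
HR        | 2          
Marketing | 5          
Sales     | 0          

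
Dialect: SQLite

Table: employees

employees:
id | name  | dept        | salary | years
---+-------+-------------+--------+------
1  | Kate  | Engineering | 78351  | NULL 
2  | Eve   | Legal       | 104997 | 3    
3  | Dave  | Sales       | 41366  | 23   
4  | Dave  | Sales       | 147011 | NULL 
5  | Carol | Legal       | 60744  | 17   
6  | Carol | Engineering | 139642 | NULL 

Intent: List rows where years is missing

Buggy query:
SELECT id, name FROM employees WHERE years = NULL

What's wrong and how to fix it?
Bug: '= NULL' is always unknown in SQL three-valued logic, so no rows match

Fix: Replace '= NULL' with 'IS NULL'

Corrected query:
SELECT id, name FROM employees WHERE years IS NULL

Result:
id | name 
---+------
1  | Kate 
4  | Dave 
6  | Carol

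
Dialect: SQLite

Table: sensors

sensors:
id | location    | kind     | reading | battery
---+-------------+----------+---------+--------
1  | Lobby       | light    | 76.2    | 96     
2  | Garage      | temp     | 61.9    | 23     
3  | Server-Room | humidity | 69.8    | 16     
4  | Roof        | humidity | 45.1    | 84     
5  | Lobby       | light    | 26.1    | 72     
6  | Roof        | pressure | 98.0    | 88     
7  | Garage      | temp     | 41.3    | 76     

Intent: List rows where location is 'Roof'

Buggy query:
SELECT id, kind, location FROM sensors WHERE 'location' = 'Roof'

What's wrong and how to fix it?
Bug: Single quotes denote string literals in SQL; the column name is being compared as a constant string

Fix: Reference the column as location without single quotes

Corrected query:
SELECT id, kind, location FROM sensors WHERE location = 'Roof'

Result:
id | kind     | location
---+----------+---------
4  | humidity | Roof    
6  | pressure | Roof    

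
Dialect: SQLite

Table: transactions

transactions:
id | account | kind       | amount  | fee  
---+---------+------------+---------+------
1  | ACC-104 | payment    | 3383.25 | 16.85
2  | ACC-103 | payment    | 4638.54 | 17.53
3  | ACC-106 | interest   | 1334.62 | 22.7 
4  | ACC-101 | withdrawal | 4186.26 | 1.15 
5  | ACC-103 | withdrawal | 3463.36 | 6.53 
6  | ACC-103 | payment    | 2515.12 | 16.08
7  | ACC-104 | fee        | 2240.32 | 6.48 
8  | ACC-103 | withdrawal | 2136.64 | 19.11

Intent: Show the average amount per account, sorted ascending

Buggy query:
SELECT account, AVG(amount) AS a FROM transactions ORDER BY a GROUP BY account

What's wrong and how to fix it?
Bug: ORDER BY appears before GROUP BY; SQL clause order requires GROUP BY first

Fix: Reorder: SELECT … FROM … GROUP BY … ORDER BY …

Corrected query:
SELECT account, AVG(amount) AS a FROM transactions GROUP BY account ORDER BY a

Result:
account | a       
--------+---------
ACC-106 | 1334.62 
ACC-104 | 2811.785
ACC-103 | 3188.415
ACC-101 | 4186.26 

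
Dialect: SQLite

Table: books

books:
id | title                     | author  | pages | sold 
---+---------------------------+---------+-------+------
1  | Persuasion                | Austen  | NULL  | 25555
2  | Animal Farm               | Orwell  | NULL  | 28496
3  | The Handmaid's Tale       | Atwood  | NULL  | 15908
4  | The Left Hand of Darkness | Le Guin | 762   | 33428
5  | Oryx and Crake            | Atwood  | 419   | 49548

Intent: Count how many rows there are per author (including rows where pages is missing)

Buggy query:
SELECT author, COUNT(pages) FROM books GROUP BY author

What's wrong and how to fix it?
Bug: COUNT(pages) skips NULLs, so groups with missing pages are undercounted

Fix: Replace COUNT(pages) with COUNT(*)

Corrected query:
SELECT author, COUNT(*) FROM books GROUP BY author

Result:
author  | COUNT(*)
--------+---------
Atwood  | 2       
Austen  | 1       
Le Guin | 1       
Orwell  | 1       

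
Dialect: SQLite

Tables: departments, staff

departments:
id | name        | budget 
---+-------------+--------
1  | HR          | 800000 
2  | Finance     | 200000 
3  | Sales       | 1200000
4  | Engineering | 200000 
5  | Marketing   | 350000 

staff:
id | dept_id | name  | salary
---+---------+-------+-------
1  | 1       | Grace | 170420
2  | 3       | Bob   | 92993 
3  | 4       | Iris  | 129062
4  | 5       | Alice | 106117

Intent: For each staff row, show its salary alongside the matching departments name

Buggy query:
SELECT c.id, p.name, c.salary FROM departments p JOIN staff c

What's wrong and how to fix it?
Bug: Missing join condition: each staff row is matched to all departments rows instead of just its own

Fix: Specify the join condition linking the foreign key to the parent id

Corrected query:
SELECT c.id, p.name, c.salary FROM departments p JOIN staff c ON c.dept_id = p.id

Result:
id | name        | salary
---+-------------+-------
1  | HR          | 170420
2  | Sales       | 92993 
3  | Engineering | 129062
4  | Marketing   | 106117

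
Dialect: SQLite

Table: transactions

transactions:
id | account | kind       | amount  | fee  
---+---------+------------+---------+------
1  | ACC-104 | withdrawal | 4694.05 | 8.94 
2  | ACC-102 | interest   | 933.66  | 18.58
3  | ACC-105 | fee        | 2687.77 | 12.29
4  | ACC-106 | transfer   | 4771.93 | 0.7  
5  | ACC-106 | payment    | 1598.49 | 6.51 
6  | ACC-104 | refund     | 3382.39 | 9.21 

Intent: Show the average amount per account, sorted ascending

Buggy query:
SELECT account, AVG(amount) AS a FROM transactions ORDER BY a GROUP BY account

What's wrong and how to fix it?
Bug: ORDER BY appears before GROUP BY; SQL clause order requires GROUP BY first

Fix: Move ORDER BY to the end, after GROUP BY

Corrected query:
SELECT account, AVG(amount) AS a FROM transactions GROUP BY account ORDER BY a

Result:
account | a      
--------+--------
ACC-102 | 933.66 
ACC-105 | 2687.77
ACC-106 | 3185.21
ACC-104 | 4038.22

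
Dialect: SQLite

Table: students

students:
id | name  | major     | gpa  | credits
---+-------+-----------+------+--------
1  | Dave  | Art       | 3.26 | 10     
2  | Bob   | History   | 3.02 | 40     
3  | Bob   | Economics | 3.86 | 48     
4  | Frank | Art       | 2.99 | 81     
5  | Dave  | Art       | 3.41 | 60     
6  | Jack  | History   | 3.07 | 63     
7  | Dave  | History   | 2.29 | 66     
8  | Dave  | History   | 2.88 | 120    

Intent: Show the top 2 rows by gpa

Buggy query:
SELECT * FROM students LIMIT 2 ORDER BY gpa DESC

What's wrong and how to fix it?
Bug: ORDER BY cannot follow LIMIT; LIMIT is the final clause

Fix: Sort with ORDER BY, then apply LIMIT

Corrected query:
SELECT * FROM students ORDER BY gpa DESC LIMIT 2

Result:
id | name | major     | gpa  | credits
---+------+-----------+------+--------
3  | Bob  | Economics | 3.86 | 48     
5  | Dave | Art       | 3.41 | 60     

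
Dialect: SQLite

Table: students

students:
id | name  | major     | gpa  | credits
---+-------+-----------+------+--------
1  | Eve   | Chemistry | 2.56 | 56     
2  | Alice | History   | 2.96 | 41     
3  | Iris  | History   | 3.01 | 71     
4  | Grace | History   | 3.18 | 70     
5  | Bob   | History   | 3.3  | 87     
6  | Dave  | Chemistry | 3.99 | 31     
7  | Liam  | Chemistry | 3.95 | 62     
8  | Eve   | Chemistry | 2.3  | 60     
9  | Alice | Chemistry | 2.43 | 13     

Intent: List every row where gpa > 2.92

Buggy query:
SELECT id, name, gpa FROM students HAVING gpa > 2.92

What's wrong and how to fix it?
Bug: HAVING filters the output of aggregation, but this query has no GROUP BY and no aggregate functions, so SQLite rejects it (HAVING clause on a non-aggregate query); the condition here is per row

Fix: Use WHERE for row-level filtering

Corrected query:
SELECT id, name, gpa FROM students WHERE gpa > 2.92

Result:
id | name  | gpa 
---+-------+-----
2  | Alice | 2.96
3  | Iris  | 3.01
4  | Grace | 3.18
5  | Bob   | 3.3 
6  | Dave  | 3.99
7  | Liam  | 3.95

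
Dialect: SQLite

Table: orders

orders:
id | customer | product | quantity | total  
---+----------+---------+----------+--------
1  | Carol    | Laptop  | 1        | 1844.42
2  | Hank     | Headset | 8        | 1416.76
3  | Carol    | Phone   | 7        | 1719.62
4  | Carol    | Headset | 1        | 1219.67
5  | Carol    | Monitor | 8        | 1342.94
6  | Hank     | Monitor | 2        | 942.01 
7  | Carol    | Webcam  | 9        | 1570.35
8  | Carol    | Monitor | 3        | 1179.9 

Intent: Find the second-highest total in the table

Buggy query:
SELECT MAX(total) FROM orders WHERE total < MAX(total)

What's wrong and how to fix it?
Bug: The inner MAX is an aggregate inside WHERE, which is not allowed

Fix: Compute the overall MAX in a subquery, then take MAX of rows below it

Corrected query:
SELECT MAX(total) FROM orders WHERE total < (SELECT MAX(total) FROM orders)

Result:
MAX(total)
----------
1719.62   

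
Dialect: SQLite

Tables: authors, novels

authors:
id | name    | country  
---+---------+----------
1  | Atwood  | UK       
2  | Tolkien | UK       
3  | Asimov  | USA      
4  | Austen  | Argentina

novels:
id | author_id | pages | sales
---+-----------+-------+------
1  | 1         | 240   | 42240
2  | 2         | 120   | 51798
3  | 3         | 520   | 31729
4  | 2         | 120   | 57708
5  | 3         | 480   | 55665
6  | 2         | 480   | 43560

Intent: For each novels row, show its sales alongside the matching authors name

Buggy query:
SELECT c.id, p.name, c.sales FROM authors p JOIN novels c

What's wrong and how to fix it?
Bug: Missing join condition: each novels row is matched to all authors rows instead of just its own

Fix: Add ON c.author_id = p.id to the JOIN

Corrected query:
SELECT c.id, p.name, c.sales FROM authors p JOIN novels c ON c.author_id = p.id

Result:
id | name    | sales
---+---------+------
1  | Atwood  | 42240
2  | Tolkien | 51798
3  | Asimov  | 31729
4  | Tolkien | 57708
5  | Asimov  | 55665
6  | Tolkien | 43560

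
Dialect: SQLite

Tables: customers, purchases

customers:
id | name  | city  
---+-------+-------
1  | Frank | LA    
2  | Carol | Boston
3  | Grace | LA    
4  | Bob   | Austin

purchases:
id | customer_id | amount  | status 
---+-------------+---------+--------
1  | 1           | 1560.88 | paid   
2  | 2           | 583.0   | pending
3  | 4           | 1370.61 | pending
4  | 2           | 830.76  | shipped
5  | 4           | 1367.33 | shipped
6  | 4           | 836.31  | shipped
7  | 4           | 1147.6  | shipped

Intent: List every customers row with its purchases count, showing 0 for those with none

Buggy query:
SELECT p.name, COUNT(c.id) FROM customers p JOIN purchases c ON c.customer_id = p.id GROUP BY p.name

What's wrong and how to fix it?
Bug: An inner join excludes parents with zero children

Fix: Switch to LEFT JOIN to retain unmatched parent rows

Corrected query:
SELECT p.name, COUNT(c.id) FROM customers p LEFT JOIN purchases c ON c.customer_id = p.id GROUP BY p.name

Result:
name  | COUNT(c.id)
------+------------
Bob   | 4          
Carol | 2          
Frank | 1          
Grace | 0          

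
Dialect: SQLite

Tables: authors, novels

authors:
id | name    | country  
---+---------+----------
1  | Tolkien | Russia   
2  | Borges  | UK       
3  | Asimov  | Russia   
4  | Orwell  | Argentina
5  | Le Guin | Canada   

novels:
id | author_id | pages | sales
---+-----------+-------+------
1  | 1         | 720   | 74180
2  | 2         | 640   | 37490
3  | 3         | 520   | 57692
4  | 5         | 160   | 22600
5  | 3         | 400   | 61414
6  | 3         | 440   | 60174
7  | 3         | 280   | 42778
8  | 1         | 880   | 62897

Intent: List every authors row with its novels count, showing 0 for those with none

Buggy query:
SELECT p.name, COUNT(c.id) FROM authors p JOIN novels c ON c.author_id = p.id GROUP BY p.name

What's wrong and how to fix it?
Bug: An inner join excludes parents with zero children

Fix: Switch to LEFT JOIN to retain unmatched parent rows

Corrected query:
SELECT p.name, COUNT(c.id) FROM authors p LEFT JOIN novels c ON c.author_id = p.id GROUP BY p.name

Result:
name    | COUNT(c.id)
--------+------------
Asimov  | 4          
Borges  | 1          
Le Guin | 1          
Orwell  | 0          
Tolkien | 2          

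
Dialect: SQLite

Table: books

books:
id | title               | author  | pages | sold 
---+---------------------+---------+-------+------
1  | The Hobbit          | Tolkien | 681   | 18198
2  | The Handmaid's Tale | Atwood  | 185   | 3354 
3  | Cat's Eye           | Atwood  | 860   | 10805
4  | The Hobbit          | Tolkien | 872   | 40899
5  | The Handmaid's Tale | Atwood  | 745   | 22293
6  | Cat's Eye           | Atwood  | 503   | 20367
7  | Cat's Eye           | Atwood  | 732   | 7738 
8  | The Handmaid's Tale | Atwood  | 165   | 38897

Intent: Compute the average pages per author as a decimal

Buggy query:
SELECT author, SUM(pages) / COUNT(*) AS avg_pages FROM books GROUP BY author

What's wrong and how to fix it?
Bug: Both operands are integers, so '/' performs integer division and truncates

Fix: Cast one side to REAL so the division keeps the fractional part

Corrected query:
SELECT author, SUM(pages) * 1.0 / COUNT(*) AS avg_pages FROM books GROUP BY author

Result:
author  | avg_pages 
--------+-----------
Atwood  | 531.666667
Tolkien | 776.5     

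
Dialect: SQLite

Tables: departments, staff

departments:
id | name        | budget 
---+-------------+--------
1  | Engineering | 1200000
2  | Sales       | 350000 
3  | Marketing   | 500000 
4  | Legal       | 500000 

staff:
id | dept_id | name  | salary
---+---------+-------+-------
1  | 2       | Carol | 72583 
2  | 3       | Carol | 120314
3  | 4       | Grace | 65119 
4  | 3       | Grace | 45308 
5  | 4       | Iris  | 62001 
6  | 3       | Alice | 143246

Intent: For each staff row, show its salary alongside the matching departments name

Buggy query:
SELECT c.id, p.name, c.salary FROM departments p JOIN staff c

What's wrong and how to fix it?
Bug: Missing join condition: each staff row is matched to all departments rows instead of just its own

Fix: Add ON c.dept_id = p.id to the JOIN

Corrected query:
SELECT c.id, p.name, c.salary FROM departments p JOIN staff c ON c.dept_id = p.id

Result:
id | name      | salary
---+-----------+-------
1  | Sales     | 72583 
2  | Marketing | 120314
3  | Legal     | 65119 
4  | Marketing | 45308 
5  | Legal     | 62001 
6  | Marketing | 143246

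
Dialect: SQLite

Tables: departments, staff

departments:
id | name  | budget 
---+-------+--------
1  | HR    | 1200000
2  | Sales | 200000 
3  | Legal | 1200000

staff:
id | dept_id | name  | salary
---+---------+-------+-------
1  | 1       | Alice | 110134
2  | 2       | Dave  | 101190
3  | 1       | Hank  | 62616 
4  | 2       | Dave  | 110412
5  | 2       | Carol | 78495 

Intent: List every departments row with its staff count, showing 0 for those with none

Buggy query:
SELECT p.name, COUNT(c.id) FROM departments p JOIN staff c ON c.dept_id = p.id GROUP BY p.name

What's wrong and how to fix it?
Bug: INNER JOIN drops departments rows that have no matching staff rows

Fix: Use LEFT JOIN so parents without children still appear (COUNT(c.id) gives 0)

Corrected query:
SELECT p.name, COUNT(c.id) FROM departments p LEFT JOIN staff c ON c.dept_id = p.id GROUP BY p.name

Result:
name  | COUNT(c.id)
------+------------
HR    | 2          
Legal | 0          
Sales | 3          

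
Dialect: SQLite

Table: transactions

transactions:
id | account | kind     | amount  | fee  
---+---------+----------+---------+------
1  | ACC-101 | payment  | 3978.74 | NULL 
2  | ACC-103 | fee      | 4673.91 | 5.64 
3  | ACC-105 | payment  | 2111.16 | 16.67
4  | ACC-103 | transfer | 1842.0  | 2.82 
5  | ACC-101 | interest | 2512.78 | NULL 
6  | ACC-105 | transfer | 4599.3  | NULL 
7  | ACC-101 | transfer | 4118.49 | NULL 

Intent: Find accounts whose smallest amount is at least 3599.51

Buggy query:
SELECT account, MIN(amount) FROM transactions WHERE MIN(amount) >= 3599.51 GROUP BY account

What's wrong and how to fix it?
Bug: Aggregates like MIN are computed per group after WHERE runs

Fix: Replace WHERE with HAVING after the GROUP BY

Corrected query:
SELECT account, MIN(amount) FROM transactions GROUP BY account HAVING MIN(amount) >= 3599.51

Result:
(no rows)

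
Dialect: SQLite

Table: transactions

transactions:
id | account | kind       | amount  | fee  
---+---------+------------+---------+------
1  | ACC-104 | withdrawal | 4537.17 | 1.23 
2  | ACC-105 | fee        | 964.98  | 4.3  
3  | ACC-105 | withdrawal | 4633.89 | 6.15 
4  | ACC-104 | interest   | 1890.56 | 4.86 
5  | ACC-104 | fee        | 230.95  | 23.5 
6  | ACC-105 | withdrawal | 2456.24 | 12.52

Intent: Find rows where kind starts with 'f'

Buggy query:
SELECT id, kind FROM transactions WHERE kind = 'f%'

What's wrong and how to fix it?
Bug: Wildcards only work with LIKE; '=' treats '%' as a literal character

Fix: Use LIKE for wildcard pattern matching

Corrected query:
SELECT id, kind FROM transactions WHERE kind LIKE 'f%'

Result:
id | kind
---+-----
2  | fee 
5  | fee 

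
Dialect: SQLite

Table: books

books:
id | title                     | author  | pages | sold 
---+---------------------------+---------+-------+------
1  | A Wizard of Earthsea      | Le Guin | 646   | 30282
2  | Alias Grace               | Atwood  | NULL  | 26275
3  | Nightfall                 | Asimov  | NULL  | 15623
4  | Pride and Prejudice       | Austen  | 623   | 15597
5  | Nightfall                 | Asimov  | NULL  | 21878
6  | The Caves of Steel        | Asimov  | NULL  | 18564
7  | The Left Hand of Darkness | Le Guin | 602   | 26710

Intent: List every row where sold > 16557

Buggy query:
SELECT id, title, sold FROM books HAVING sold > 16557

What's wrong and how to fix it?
Bug: HAVING filters the output of aggregation, but this query has no GROUP BY and no aggregate functions, so SQLite rejects it (HAVING clause on a non-aggregate query); the condition here is per row

Fix: Use WHERE for row-level filtering

Corrected query:
SELECT id, title, sold FROM books WHERE sold > 16557

Result:
id | title                     | sold 
---+---------------------------+------
1  | A Wizard of Earthsea      | 30282
2  | Alias Grace               | 26275
5  | Nightfall                 | 21878
6  | The Caves of Steel        | 18564
7  | The Left Hand of Darkness | 26710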